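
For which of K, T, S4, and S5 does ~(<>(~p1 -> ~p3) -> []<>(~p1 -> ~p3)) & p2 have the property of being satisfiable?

K, T, S4

S5-tableau for the formula:
1. ~(<>(~p1 -> ~p3) -> []<>(~p1 -> ~p3)) & p2, 0
2. ~(<>(~p1 -> ~p3) -> []<>(~p1 -> ~p3)), 0
3. p2, 0
4. <>(~p1 -> ~p3), 0
5. ~[]<>(~p1 -> ~p3), 0
6. ~p1 -> ~p3, 1
7. ~p3, 1
8. ~<>(~p1 -> ~p3), 2
9. ~(~p1 -> ~p3), 0
10. ~p1, 0
11. p3, 0
12. ~(~p1 -> ~p3), 1
13. ~p1, 1
14. p3, 1
Accessibility: 0R0, 0R1, 0R2, 1R0, 1R1, 1R2, 2R0, 2R1, 2R2
Branch closes: p3 and ~p3 both at 1.
Every branch closes (one shown): unsatisfiable in S5.
S4-tableau for the formula:
1. ~(<>(~p1 -> ~p3) -> []<>(~p1 -> ~p3)) & p2, 0
2. ~(<>(~p1 -> ~p3) -> []<>(~p1 -> ~p3)), 0
3. p2, 0
4. <>(~p1 -> ~p3), 0
5. ~[]<>(~p1 -> ~p3), 0
6. ~p1 -> ~p3, 1
7. ~p3, 1
8. ~<>(~p1 -> ~p3), 2
9. ~(~p1 -> ~p3), 2
10. ~p1, 2
11. p3, 2
Accessibility: 0R0, 0R1, 0R2, 1R1, 2R2
Complete open branch: satisfiable in S4, hence also in K, T (this S4-model is also a K-model and a T-model).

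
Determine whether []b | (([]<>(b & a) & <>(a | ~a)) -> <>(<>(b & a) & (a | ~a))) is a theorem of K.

Yes, valid

Tableau for the negation ~([]b | (([]<>(b & a) & <>(a | ~a)) -> <>(<>(b & a) & (a | ~a)))):
1. ~([]b | (([]<>(b & a) & <>(a | ~a)) -> <>(<>(b & a) & (a | ~a)))), u
2. ~[]b, u
3. ~(([]<>(b & a) & <>(a | ~a)) -> <>(<>(b & a) & (a | ~a))), u
4. []<>(b & a) & <>(a | ~a), u
5. ~<>(<>(b & a) & (a | ~a)), u
6. []<>(b & a), u
7. <>(a | ~a), u
8. ~b, v
9. ~(<>(b & a) & (a | ~a)), v
10. <>(b & a), v
11. ~<>(b & a), v
12. a | ~a, w
13. ~(<>(b & a) & (a | ~a)), w
14. <>(b & a), w
15. ~a, w
16. ~<>(b & a), w
17. b & a, x
18. b, x
19. a, x
20. ~(b & a), x
21. ~a, x
Accessibility: uRv, uRw, vRx
Branch closes: a and ~a both at x.
All branches of the negation close; one closing branch shown above.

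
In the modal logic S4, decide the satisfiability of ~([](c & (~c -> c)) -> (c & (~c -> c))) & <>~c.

1. ~([](c & (~c -> c)) -> (c & (~c -> c))) & <>~c, w0
2. ~([](c & (~c -> c)) -> (c & (~c -> c))), w0   [&-rule on 1]
3. <>~c, w0   [&-rule on 1]
4. [](c & (~c -> c)), w0   [~->-rule on 2]
5. ~(c & (~c -> c)), w0   [~->-rule on 2]
6. c & (~c -> c), w0   [[]-rule on 4 via w0Rw0]
7. c, w0   [&-rule on 6]
8. ~c -> c, w0   [&-rule on 6]
9. ~(~c -> c), w0   [~&-rule on 5 (branches; this branch)]
10. ~c, w0   [~->-rule on 9]
Accessibility: w0Rw0
Branch closes: c and ~c both at w0.
All branches of the tableau close; one closing branch shown above.

Unsatisfiable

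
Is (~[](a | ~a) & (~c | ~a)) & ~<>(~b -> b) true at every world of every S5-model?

Not valid

Tableau for the negation ~((~[](a | ~a) & (~c | ~a)) & ~<>(~b -> b)):
1. ~((~[](a | ~a) & (~c | ~a)) & ~<>(~b -> b)), 0
2. <>(~b -> b), 0
3. ~b -> b, 1
4. b, 1
Accessibility: 0R0, 0R1, 1R0, 1R1
The negation has an open branch (countermodel exists).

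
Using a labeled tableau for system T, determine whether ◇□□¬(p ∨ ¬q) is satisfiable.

Yes, satisfiable

1. ◇□□¬(p ∨ ¬q), w0
2. □□¬(p ∨ ¬q), w1   [◇-rule on 1: fresh world w1, w0Rw1]
3. □¬(p ∨ ¬q), w1   [□-rule on 2 via w1Rw1]
4. ¬(p ∨ ¬q), w1   [□-rule on 3 via w1Rw1]
5. ¬p, w1   [¬∨-rule on 4]
6. q, w1   [¬∨-rule on 4]
Accessibility: w0Rw0, w0Rw1, w1Rw1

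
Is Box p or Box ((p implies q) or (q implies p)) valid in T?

Yes, valid

Tableau for the negation not (Box p or Box ((p implies q) or (q implies p))):
1. not (Box p or Box ((p implies q) or (q implies p))), u
2. not Box p, u
3. not Box ((p implies q) or (q implies p)), u
4. not p, v
5. not ((p implies q) or (q implies p)), w
6. not (p implies q), w
7. not (q implies p), w
8. p, w
9. not q, w
10. q, w
11. not p, w
Accessibility: uRu, uRv, uRw, vRv, wRw
Branch closes: q and not q both at w.
All branches of the negation close; one closing branch shown above.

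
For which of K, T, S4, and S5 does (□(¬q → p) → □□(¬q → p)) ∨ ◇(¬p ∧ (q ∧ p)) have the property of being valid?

T-tableau for the negation ¬((□(¬q → p) → □□(¬q → p)) ∨ ◇(¬p ∧ (q ∧ p))):
1. ¬((□(¬q → p) → □□(¬q → p)) ∨ ◇(¬p ∧ (q ∧ p))), u
2. ¬(□(¬q → p) → □□(¬q → p)), u
3. ¬◇(¬p ∧ (q ∧ p)), u
4. □(¬q → p), u
5. ¬□□(¬q → p), u
6. ¬(¬p ∧ (q ∧ p)), u
7. ¬q → p, u
8. ¬(q ∧ p), u
9. p, u
10. ¬q, u
11. ¬□(¬q → p), v
12. ¬(¬p ∧ (q ∧ p)), v
13. ¬q → p, v
14. ¬(q ∧ p), v
15. p, v
16. ¬q, v
17. ¬(¬q → p), w
18. ¬q, w
19. ¬p, w
Accessibility: uRu, uRv, vRv, vRw, wRw
Complete open branch: countermodel on a T-frame, so not valid in T, nor in K (the same frame is also a K-frame).
S4-tableau for the negation ¬((□(¬q → p) → □□(¬q → p)) ∨ ◇(¬p ∧ (q ∧ p))):
1. ¬((□(¬q → p) → □□(¬q → p)) ∨ ◇(¬p ∧ (q ∧ p))), u
2. ¬(□(¬q → p) → □□(¬q → p)), u
3. ¬◇(¬p ∧ (q ∧ p)), u
4. □(¬q → p), u
5. ¬□□(¬q → p), u
6. ¬(¬p ∧ (q ∧ p)), u
7. ¬q → p, u
8. ¬(q ∧ p), u
9. p, u
10. ¬q, u
11. ¬□(¬q → p), v
12. ¬(¬p ∧ (q ∧ p)), v
13. ¬q → p, v
14. ¬(q ∧ p), v
15. p, v
16. ¬q, v
17. ¬(¬q → p), w
18. ¬q, w
19. ¬p, w
20. ¬(¬p ∧ (q ∧ p)), w
21. ¬q → p, w
22. ¬(q ∧ p), w
23. p, w
Accessibility: uRu, uRv, uRw, vRv, vRw, wRw
Branch closes: p and ¬p both at w.
Every branch closes (one shown): valid in S4, hence also in S5 (every theorem of S4 is a theorem of S5).

S4, S5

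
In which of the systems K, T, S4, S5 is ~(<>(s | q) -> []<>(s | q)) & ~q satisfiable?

S5-tableau for the formula:
1. ~(<>(s | q) -> []<>(s | q)) & ~q, u
2. ~(<>(s | q) -> []<>(s | q)), u   [&-rule on 1]
3. ~q, u   [&-rule on 1]
4. <>(s | q), u   [~->-rule on 2]
5. ~[]<>(s | q), u   [~->-rule on 2]
6. s | q, v   [<>-rule on 4: fresh world v, uRv]
7. q, v   [|-rule on 6 (branches; this branch)]
8. ~<>(s | q), w   [~[]-rule on 5: fresh world w, uRw]
9. ~(s | q), u   [~<>-rule on 8 via wRu]
10. ~s, u   [~|-rule on 9]
11. ~(s | q), v   [~<>-rule on 8 via wRv]
12. ~s, v   [~|-rule on 11]
13. ~q, v   [~|-rule on 11]
Accessibility: uRu, uRv, uRw, vRu, vRv, vRw, wRu, wRv, wRw
Branch closes: q and ~q both at v.
Every branch closes (one shown): unsatisfiable in S5.
S4-tableau for the formula:
1. ~(<>(s | q) -> []<>(s | q)) & ~q, u
2. ~(<>(s | q) -> []<>(s | q)), u   [&-rule on 1]
3. ~q, u   [&-rule on 1]
4. <>(s | q), u   [~->-rule on 2]
5. ~[]<>(s | q), u   [~->-rule on 2]
6. s | q, v   [<>-rule on 4: fresh world v, uRv]
7. q, v   [|-rule on 6 (branches; this branch)]
8. ~<>(s | q), w   [~[]-rule on 5: fresh world w, uRw]
9. ~(s | q), w   [~<>-rule on 8 via wRw]
10. ~s, w   [~|-rule on 9]
11. ~q, w   [~|-rule on 9]
Accessibility: uRu, uRv, uRw, vRv, wRw
Complete open branch: satisfiable in S4, hence also in K, T (this S4-model is also a K-model and a T-model).

K, T, S4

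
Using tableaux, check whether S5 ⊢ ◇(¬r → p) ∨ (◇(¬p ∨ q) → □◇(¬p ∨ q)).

Tableau for the negation ¬(◇(¬r → p) ∨ (◇(¬p ∨ q) → □◇(¬p ∨ q))):
1. ¬(◇(¬r → p) ∨ (◇(¬p ∨ q) → □◇(¬p ∨ q))), w0
2. ¬◇(¬r → p), w0
3. ¬(◇(¬p ∨ q) → □◇(¬p ∨ q)), w0
4. ◇(¬p ∨ q), w0
5. ¬□◇(¬p ∨ q), w0
6. ¬(¬r → p), w0
7. ¬r, w0
8. ¬p, w0
9. ¬p ∨ q, w1
10. ¬(¬r → p), w1
11. ¬r, w1
12. ¬p, w1
13. q, w1
14. ¬◇(¬p ∨ q), w2
15. ¬(¬r → p), w2
16. ¬r, w2
17. ¬p, w2
18. ¬(¬p ∨ q), w0
19. p, w0
20. ¬q, w0
Accessibility: w0Rw0, w0Rw1, w0Rw2, w1Rw0, w1Rw1, w1Rw2, w2Rw0, w2Rw1, w2Rw2
Branch closes: p and ¬p both at w0.
Every branch of the negation's tableau closes; the branch above is one of them.

Yes, valid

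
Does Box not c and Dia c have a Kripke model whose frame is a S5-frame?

1. Box not c and Dia c, 0
2. Box not c, 0
3. Dia c, 0
4. not c, 0
5. c, 1
6. not c, 1
Accessibility: 0R0, 0R1, 1R0, 1R1
Branch closes: c and not c both at 1.
Every branch closes; the branch above is one of them.

Unsatisfiable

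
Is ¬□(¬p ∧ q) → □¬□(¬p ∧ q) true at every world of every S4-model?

Tableau for the negation ¬(¬□(¬p ∧ q) → □¬□(¬p ∧ q)):
1. ¬(¬□(¬p ∧ q) → □¬□(¬p ∧ q)), 0
2. ¬□(¬p ∧ q), 0
3. ¬□¬□(¬p ∧ q), 0
4. ¬(¬p ∧ q), 1
5. ¬q, 1
6. □(¬p ∧ q), 2
7. ¬p ∧ q, 2
8. ¬p, 2
9. q, 2
Accessibility: 0R0, 0R1, 0R2, 1R1, 2R2
The negation has an open branch (countermodel exists).

Not valid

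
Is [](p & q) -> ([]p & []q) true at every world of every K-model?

Yes, valid

Tableau for the negation ~([](p & q) -> ([]p & []q)):
1. ~([](p & q) -> ([]p & []q)), 0
2. [](p & q), 0
3. ~([]p & []q), 0
4. ~[]q, 0
5. ~q, 1
6. p & q, 1
7. p, 1
8. q, 1
Accessibility: 0R1
Branch closes: q and ~q both at 1.
Every branch of the negation's tableau closes; the branch above is one of them.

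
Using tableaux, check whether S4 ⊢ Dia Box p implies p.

Tableau for the negation not (Dia Box p implies p):
1. not (Dia Box p implies p), w0
2. Dia Box p, w0
3. not p, w0
4. Box p, w1
5. p, w1
Accessibility: w0Rw0, w0Rw1, w1Rw1
The negation has an open branch (countermodel exists).

No, not valid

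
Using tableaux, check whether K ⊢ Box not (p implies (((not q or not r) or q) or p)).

Not valid

Tableau for the negation not Box not (p implies (((not q or not r) or q) or p)):
1. not Box not (p implies (((not q or not r) or q) or p)), u
2. p implies (((not q or not r) or q) or p), v
3. ((not q or not r) or q) or p, v
4. p, v
Accessibility: uRv
The negation has an open branch (countermodel exists).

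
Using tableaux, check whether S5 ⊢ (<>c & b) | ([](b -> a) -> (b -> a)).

Tableau for the negation ~((<>c & b) | ([](b -> a) -> (b -> a))):
1. ~((<>c & b) | ([](b -> a) -> (b -> a))), w0
2. ~(<>c & b), w0   [~|-rule on 1]
3. ~([](b -> a) -> (b -> a)), w0   [~|-rule on 1]
4. [](b -> a), w0   [~->-rule on 3]
5. ~(b -> a), w0   [~->-rule on 3]
6. b, w0   [~->-rule on 5]
7. ~a, w0   [~->-rule on 5]
8. b -> a, w0   [[]-rule on 4 via w0Rw0]
9. ~<>c, w0   [~&-rule on 2 (branches; this branch)]
10. ~c, w0   [~<>-rule on 9 via w0Rw0]
11. a, w0   [->-rule on 8 (branches; this branch)]
Accessibility: w0Rw0
Branch closes: a and ~a both at w0.
All branches of the negation close; one closing branch shown above.

Valid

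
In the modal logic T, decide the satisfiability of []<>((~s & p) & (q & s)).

1. []<>((~s & p) & (q & s)), 0
2. <>((~s & p) & (q & s)), 0
3. (~s & p) & (q & s), 1
4. ~s & p, 1
5. q & s, 1
6. ~s, 1
7. p, 1
8. q, 1
9. s, 1
Accessibility: 0R0, 0R1, 1R1
Branch closes: s and ~s both at 1.
All branches of the tableau close; one closing branch shown above.

No, unsatisfiable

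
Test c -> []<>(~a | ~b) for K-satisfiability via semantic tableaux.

Satisfiable (open branch found)

1. c -> []<>(~a | ~b), 0
2. []<>(~a | ~b), 0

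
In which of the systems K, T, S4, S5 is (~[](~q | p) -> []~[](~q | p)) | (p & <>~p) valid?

S5

S5-tableau for the negation ~((~[](~q | p) -> []~[](~q | p)) | (p & <>~p)):
1. ~((~[](~q | p) -> []~[](~q | p)) | (p & <>~p)), 0
2. ~(~[](~q | p) -> []~[](~q | p)), 0
3. ~(p & <>~p), 0
4. ~[](~q | p), 0
5. ~[]~[](~q | p), 0
6. ~p, 0
7. ~(~q | p), 1
8. q, 1
9. ~p, 1
10. [](~q | p), 2
11. ~q | p, 0
12. ~q | p, 1
13. ~q | p, 2
14. ~q, 0
15. p, 1
Accessibility: 0R0, 0R1, 0R2, 1R0, 1R1, 1R2, 2R0, 2R1, 2R2
Branch closes: p and ~p both at 1.
Every branch closes (one shown): valid in S5.
S4-tableau for the negation ~((~[](~q | p) -> []~[](~q | p)) | (p & <>~p)):
1. ~((~[](~q | p) -> []~[](~q | p)) | (p & <>~p)), 0
2. ~(~[](~q | p) -> []~[](~q | p)), 0
3. ~(p & <>~p), 0
4. ~[](~q | p), 0
5. ~[]~[](~q | p), 0
6. ~p, 0
7. ~(~q | p), 1
8. q, 1
9. ~p, 1
10. [](~q | p), 2
11. ~q | p, 2
12. p, 2
Accessibility: 0R0, 0R1, 0R2, 1R1, 2R2
Complete open branch: countermodel on an S4-frame, so not valid in S4, nor in K, T (the same frame is also a K-frame and a T-frame).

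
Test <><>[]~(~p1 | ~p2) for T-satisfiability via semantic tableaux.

Satisfiable (open branch found)

1. <><>[]~(~p1 | ~p2), u
2. <>[]~(~p1 | ~p2), v
3. []~(~p1 | ~p2), w
4. ~(~p1 | ~p2), w
5. p1, w
6. p2, w
Accessibility: uRu, uRv, vRv, vRw, wRw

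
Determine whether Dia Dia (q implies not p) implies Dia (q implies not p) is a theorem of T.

Tableau for the negation not (Dia Dia (q implies not p) implies Dia (q implies not p)):
1. not (Dia Dia (q implies not p) implies Dia (q implies not p)), u
2. Dia Dia (q implies not p), u   [neg-implies-rule on 1]
3. not Dia (q implies not p), u   [neg-implies-rule on 1]
4. not (q implies not p), u   [neg-Dia-rule on 3 via uRu]
5. q, u   [neg-implies-rule on 4]
6. p, u   [neg-implies-rule on 4]
7. Dia (q implies not p), v   [Dia-rule on 2: fresh world v, uRv]
8. not (q implies not p), v   [neg-Dia-rule on 3 via uRv]
9. q, v   [neg-implies-rule on 8]
10. p, v   [neg-implies-rule on 8]
11. q implies not p, w   [Dia-rule on 7: fresh world w, vRw]
12. not p, w   [implies-rule on 11 (branches; this branch)]
Accessibility: uRu, uRv, vRv, vRw, wRw
The negation has an open branch (countermodel exists).

Not valid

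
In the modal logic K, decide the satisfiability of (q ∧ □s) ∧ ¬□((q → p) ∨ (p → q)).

1. (q ∧ □s) ∧ ¬□((q → p) ∨ (p → q)), u
2. q ∧ □s, u   [∧-rule on 1]
3. ¬□((q → p) ∨ (p → q)), u   [∧-rule on 1]
4. q, u   [∧-rule on 2]
5. □s, u   [∧-rule on 2]
6. ¬((q → p) ∨ (p → q)), v   [¬□-rule on 3: fresh world v, uRv]
7. ¬(q → p), v   [¬∨-rule on 6]
8. ¬(p → q), v   [¬∨-rule on 6]
9. q, v   [¬→-rule on 7]
10. ¬p, v   [¬→-rule on 7]
11. p, v   [¬→-rule on 8]
12. ¬q, v   [¬→-rule on 8]
Accessibility: uRv
Branch closes: p and ¬p both at v.
All branches of the tableau close; one closing branch shown above.

No, unsatisfiable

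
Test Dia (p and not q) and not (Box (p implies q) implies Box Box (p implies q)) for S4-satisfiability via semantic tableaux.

Unsatisfiable (every branch closes)

1. Dia (p and not q) and not (Box (p implies q) implies Box Box (p implies q)), u
2. Dia (p and not q), u
3. not (Box (p implies q) implies Box Box (p implies q)), u
4. Box (p implies q), u
5. not Box Box (p implies q), u
6. p implies q, u
7. q, u
8. p and not q, v
9. p, v
10. not q, v
11. p implies q, v
12. q, v
Accessibility: uRu, uRv, vRv
Branch closes: q and not q both at v.
All branches of the tableau close; one closing branch shown above.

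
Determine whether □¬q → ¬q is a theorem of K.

Tableau for the negation ¬(□¬q → ¬q):
1. ¬(□¬q → ¬q), 0
2. □¬q, 0   [¬→-rule on 1]
3. q, 0   [¬→-rule on 1]
The negation has an open branch (countermodel exists).

Not valid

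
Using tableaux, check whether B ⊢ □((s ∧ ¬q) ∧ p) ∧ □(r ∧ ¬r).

No, not valid

Tableau for the negation ¬(□((s ∧ ¬q) ∧ p) ∧ □(r ∧ ¬r)):
1. ¬(□((s ∧ ¬q) ∧ p) ∧ □(r ∧ ¬r)), w0
2. ¬□(r ∧ ¬r), w0   [¬∧-rule on 1 (branches; this branch)]
3. ¬(r ∧ ¬r), w1   [¬□-rule on 2: fresh world w1, w0Rw1]
4. r, w1   [¬∧-rule on 3 (branches; this branch)]
Accessibility: w0Rw0, w0Rw1, w1Rw0, w1Rw1
The negation has an open branch (countermodel exists).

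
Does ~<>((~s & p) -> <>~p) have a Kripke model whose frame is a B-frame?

1. ~<>((~s & p) -> <>~p), u
2. ~((~s & p) -> <>~p), u
3. ~s & p, u
4. ~<>~p, u
5. ~s, u
6. p, u
Accessibility: uRu

Yes, satisfiable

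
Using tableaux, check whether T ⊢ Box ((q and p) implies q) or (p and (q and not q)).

Yes, valid

Tableau for the negation not (Box ((q and p) implies q) or (p and (q and not q))):
1. not (Box ((q and p) implies q) or (p and (q and not q))), w0
2. not Box ((q and p) implies q), w0
3. not (p and (q and not q)), w0
4. not (q and not q), w0
5. q, w0
6. not ((q and p) implies q), w1
7. q and p, w1
8. not q, w1
9. q, w1
10. p, w1
Accessibility: w0Rw0, w0Rw1, w1Rw1
Branch closes: q and not q both at w1.
All branches of the negation close; one closing branch shown above.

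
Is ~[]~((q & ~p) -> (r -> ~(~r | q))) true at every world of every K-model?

Tableau for the negation []~((q & ~p) -> (r -> ~(~r | q))):
1. []~((q & ~p) -> (r -> ~(~r | q))), 0
The negation has an open branch (countermodel exists).

No, not valid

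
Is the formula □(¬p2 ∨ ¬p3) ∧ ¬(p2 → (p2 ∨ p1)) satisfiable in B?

1. □(¬p2 ∨ ¬p3) ∧ ¬(p2 → (p2 ∨ p1)), 0
2. □(¬p2 ∨ ¬p3), 0
3. ¬(p2 → (p2 ∨ p1)), 0
4. p2, 0
5. ¬(p2 ∨ p1), 0
6. ¬p2, 0
7. ¬p1, 0
Accessibility: 0R0
Branch closes: p2 and ¬p2 both at 0.
All branches of the tableau close; one closing branch shown above.

Unsatisfiable (every branch closes)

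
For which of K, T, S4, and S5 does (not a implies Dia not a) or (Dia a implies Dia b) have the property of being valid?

T-tableau for the negation not ((not a implies Dia not a) or (Dia a implies Dia b)):
1. not ((not a implies Dia not a) or (Dia a implies Dia b)), w0
2. not (not a implies Dia not a), w0
3. not (Dia a implies Dia b), w0
4. not a, w0
5. not Dia not a, w0
6. Dia a, w0
7. not Dia b, w0
8. a, w0
Accessibility: w0Rw0
Branch closes: a and not a both at w0.
Every branch closes (one shown): valid in T, hence also in S4, S5 (every theorem of T is a theorem of S4 and S5).
K-tableau for the negation not ((not a implies Dia not a) or (Dia a implies Dia b)):
1. not ((not a implies Dia not a) or (Dia a implies Dia b)), w0
2. not (not a implies Dia not a), w0
3. not (Dia a implies Dia b), w0
4. not a, w0
5. not Dia not a, w0
6. Dia a, w0
7. not Dia b, w0
8. a, w1
9. not b, w1
Accessibility: w0Rw1
Complete open branch: countermodel on a K-frame, so not valid in K.

T, S4, S5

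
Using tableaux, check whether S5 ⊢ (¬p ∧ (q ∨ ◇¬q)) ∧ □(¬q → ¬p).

Not valid

Tableau for the negation ¬((¬p ∧ (q ∨ ◇¬q)) ∧ □(¬q → ¬p)):
1. ¬((¬p ∧ (q ∨ ◇¬q)) ∧ □(¬q → ¬p)), 0
2. ¬□(¬q → ¬p), 0
3. ¬(¬q → ¬p), 1
4. ¬q, 1
5. p, 1
Accessibility: 0R0, 0R1, 1R0, 1R1
The negation has an open branch (countermodel exists).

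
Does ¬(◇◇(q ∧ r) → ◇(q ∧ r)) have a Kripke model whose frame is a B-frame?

Yes, satisfiable

1. ¬(◇◇(q ∧ r) → ◇(q ∧ r)), w0
2. ◇◇(q ∧ r), w0
3. ¬◇(q ∧ r), w0
4. ¬(q ∧ r), w0
5. ¬r, w0
6. ◇(q ∧ r), w1
7. ¬(q ∧ r), w1
8. ¬r, w1
9. q ∧ r, w2
10. q, w2
11. r, w2
Accessibility: w0Rw0, w0Rw1, w1Rw0, w1Rw1, w1Rw2, w2Rw1, w2Rw2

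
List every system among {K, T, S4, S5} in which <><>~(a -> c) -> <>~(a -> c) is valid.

S4, S5

T-tableau for the negation ~(<><>~(a -> c) -> <>~(a -> c)):
1. ~(<><>~(a -> c) -> <>~(a -> c)), u
2. <><>~(a -> c), u
3. ~<>~(a -> c), u
4. a -> c, u
5. c, u
6. <>~(a -> c), v
7. a -> c, v
8. c, v
9. ~(a -> c), w
10. a, w
11. ~c, w
Accessibility: uRu, uRv, vRv, vRw, wRw
Complete open branch: countermodel on a T-frame, so not valid in T, nor in K (the same frame is also a K-frame).
S4-tableau for the negation ~(<><>~(a -> c) -> <>~(a -> c)):
1. ~(<><>~(a -> c) -> <>~(a -> c)), u
2. <><>~(a -> c), u
3. ~<>~(a -> c), u
4. a -> c, u
5. c, u
6. <>~(a -> c), v
7. a -> c, v
8. c, v
9. ~(a -> c), w
10. a, w
11. ~c, w
12. a -> c, w
13. c, w
Accessibility: uRu, uRv, uRw, vRv, vRw, wRw
Branch closes: c and ~c both at w.
Every branch closes (one shown): valid in S4, hence also in S5 (every theorem of S4 is a theorem of S5).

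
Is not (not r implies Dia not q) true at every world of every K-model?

Not valid

Tableau for the negation not r implies Dia not q:
1. not r implies Dia not q, w0
2. Dia not q, w0
3. not q, w1
Accessibility: w0Rw1
The negation has an open branch (countermodel exists).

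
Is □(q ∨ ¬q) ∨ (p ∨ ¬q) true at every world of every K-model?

Tableau for the negation ¬(□(q ∨ ¬q) ∨ (p ∨ ¬q)):
1. ¬(□(q ∨ ¬q) ∨ (p ∨ ¬q)), w0
2. ¬□(q ∨ ¬q), w0
3. ¬(p ∨ ¬q), w0
4. ¬p, w0
5. q, w0
6. ¬(q ∨ ¬q), w1
7. ¬q, w1
8. q, w1
Accessibility: w0Rw1
Branch closes: q and ¬q both at w1.
All branches of the negation close; one closing branch shown above.

Valid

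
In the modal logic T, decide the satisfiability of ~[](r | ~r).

Unsatisfiable (every branch closes)

1. ~[](r | ~r), w0
2. ~(r | ~r), w1
3. ~r, w1
4. r, w1
Accessibility: w0Rw0, w0Rw1, w1Rw1
Branch closes: r and ~r both at w1.
Every branch closes; the branch above is one of them.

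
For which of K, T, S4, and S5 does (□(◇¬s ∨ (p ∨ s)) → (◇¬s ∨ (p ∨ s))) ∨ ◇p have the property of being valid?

K-tableau for the negation ¬((□(◇¬s ∨ (p ∨ s)) → (◇¬s ∨ (p ∨ s))) ∨ ◇p):
1. ¬((□(◇¬s ∨ (p ∨ s)) → (◇¬s ∨ (p ∨ s))) ∨ ◇p), w0
2. ¬(□(◇¬s ∨ (p ∨ s)) → (◇¬s ∨ (p ∨ s))), w0   [¬∨-rule on 1]
3. ¬◇p, w0   [¬∨-rule on 1]
4. □(◇¬s ∨ (p ∨ s)), w0   [¬→-rule on 2]
5. ¬(◇¬s ∨ (p ∨ s)), w0   [¬→-rule on 2]
6. ¬◇¬s, w0   [¬∨-rule on 5]
7. ¬(p ∨ s), w0   [¬∨-rule on 5]
8. ¬p, w0   [¬∨-rule on 7]
9. ¬s, w0   [¬∨-rule on 7]
Complete open branch: countermodel on a K-frame, so not valid in K.
T-tableau for the negation ¬((□(◇¬s ∨ (p ∨ s)) → (◇¬s ∨ (p ∨ s))) ∨ ◇p):
1. ¬((□(◇¬s ∨ (p ∨ s)) → (◇¬s ∨ (p ∨ s))) ∨ ◇p), w0
2. ¬(□(◇¬s ∨ (p ∨ s)) → (◇¬s ∨ (p ∨ s))), w0   [¬∨-rule on 1]
3. ¬◇p, w0   [¬∨-rule on 1]
4. □(◇¬s ∨ (p ∨ s)), w0   [¬→-rule on 2]
5. ¬(◇¬s ∨ (p ∨ s)), w0   [¬→-rule on 2]
6. ¬◇¬s, w0   [¬∨-rule on 5]
7. ¬(p ∨ s), w0   [¬∨-rule on 5]
8. ¬p, w0   [¬∨-rule on 7]
9. ¬s, w0   [¬∨-rule on 7]
10. ◇¬s ∨ (p ∨ s), w0   [□-rule on 4 via w0Rw0]
11. s, w0   [¬◇-rule on 6 via w0Rw0]
Accessibility: w0Rw0
Branch closes: s and ¬s both at w0.
Every branch closes (one shown): valid in T, hence also in S4, S5 (every theorem of T is a theorem of S4 and S5).

T, S4, S5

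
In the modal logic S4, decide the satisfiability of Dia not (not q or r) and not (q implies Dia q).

1. Dia not (not q or r) and not (q implies Dia q), u
2. Dia not (not q or r), u   [and-rule on 1]
3. not (q implies Dia q), u   [and-rule on 1]
4. q, u   [neg-implies-rule on 3]
5. not Dia q, u   [neg-implies-rule on 3]
6. not q, u   [neg-Dia-rule on 5 via uRu]
Accessibility: uRu
Branch closes: q and not q both at u.
Every branch closes; the branch above is one of them.

Unsatisfiable (every branch closes)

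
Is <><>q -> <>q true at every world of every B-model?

Tableau for the negation ~(<><>q -> <>q):
1. ~(<><>q -> <>q), 0
2. <><>q, 0
3. ~<>q, 0
4. ~q, 0
5. <>q, 1
6. ~q, 1
7. q, 2
Accessibility: 0R0, 0R1, 1R0, 1R1, 1R2, 2R1, 2R2
The negation has an open branch (countermodel exists).

No, not valid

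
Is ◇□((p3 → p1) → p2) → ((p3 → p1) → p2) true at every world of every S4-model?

Invalid (countermodel exists)

Tableau for the negation ¬(◇□((p3 → p1) → p2) → ((p3 → p1) → p2)):
1. ¬(◇□((p3 → p1) → p2) → ((p3 → p1) → p2)), u
2. ◇□((p3 → p1) → p2), u
3. ¬((p3 → p1) → p2), u
4. p3 → p1, u
5. ¬p2, u
6. p1, u
7. □((p3 → p1) → p2), v
8. (p3 → p1) → p2, v
9. p2, v
Accessibility: uRu, uRv, vRv
The negation has an open branch (countermodel exists).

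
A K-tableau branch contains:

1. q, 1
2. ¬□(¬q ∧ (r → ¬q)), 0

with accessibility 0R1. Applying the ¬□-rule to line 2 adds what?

a fresh world 2 with 0R2, and ¬(¬q ∧ (r → ¬q)) at 2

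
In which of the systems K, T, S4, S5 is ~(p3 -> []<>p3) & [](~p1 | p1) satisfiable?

K, T, S4

S4-tableau for the formula:
1. ~(p3 -> []<>p3) & [](~p1 | p1), u
2. ~(p3 -> []<>p3), u
3. [](~p1 | p1), u
4. p3, u
5. ~[]<>p3, u
6. ~p1 | p1, u
7. p1, u
8. ~<>p3, v
9. ~p1 | p1, v
10. ~p3, v
11. p1, v
Accessibility: uRu, uRv, vRv
Complete open branch: satisfiable in S4, hence also in K, T (this S4-model is also a K-model and a T-model).
S5-tableau for the formula:
1. ~(p3 -> []<>p3) & [](~p1 | p1), u
2. ~(p3 -> []<>p3), u
3. [](~p1 | p1), u
4. p3, u
5. ~[]<>p3, u
6. ~p1 | p1, u
7. p1, u
8. ~<>p3, v
9. ~p1 | p1, v
10. ~p3, u
Accessibility: uRu, uRv, vRu, vRv
Branch closes: p3 and ~p3 both at u.
Every branch closes (one shown): unsatisfiable in S5.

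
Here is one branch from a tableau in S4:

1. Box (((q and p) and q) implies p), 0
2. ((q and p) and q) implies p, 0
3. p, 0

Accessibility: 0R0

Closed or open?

No atom appears with both signs at the same world.

No, open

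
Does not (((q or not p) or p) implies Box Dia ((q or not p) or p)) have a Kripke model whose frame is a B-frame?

1. not (((q or not p) or p) implies Box Dia ((q or not p) or p)), w0
2. (q or not p) or p, w0
3. not Box Dia ((q or not p) or p), w0
4. q or not p, w0
5. not p, w0
6. not Dia ((q or not p) or p), w1
7. not ((q or not p) or p), w0
8. not (q or not p), w0
9. not q, w0
10. p, w0
Accessibility: w0Rw0, w0Rw1, w1Rw0, w1Rw1
Branch closes: p and not p both at w0.
(One branch shown.) All branches close.

No, unsatisfiable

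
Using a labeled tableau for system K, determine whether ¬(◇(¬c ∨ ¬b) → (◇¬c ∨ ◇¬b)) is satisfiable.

Unsatisfiable (every branch closes)

1. ¬(◇(¬c ∨ ¬b) → (◇¬c ∨ ◇¬b)), 0
2. ◇(¬c ∨ ¬b), 0
3. ¬(◇¬c ∨ ◇¬b), 0
4. ¬◇¬c, 0
5. ¬◇¬b, 0
6. ¬c ∨ ¬b, 1
7. c, 1
8. b, 1
9. ¬b, 1
Accessibility: 0R1
Branch closes: b and ¬b both at 1.
(One branch shown.) All branches close.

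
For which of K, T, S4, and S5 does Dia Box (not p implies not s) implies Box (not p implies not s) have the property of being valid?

S5

S5-tableau for the negation not (Dia Box (not p implies not s) implies Box (not p implies not s)):
1. not (Dia Box (not p implies not s) implies Box (not p implies not s)), 0
2. Dia Box (not p implies not s), 0
3. not Box (not p implies not s), 0
4. Box (not p implies not s), 1
5. not p implies not s, 0
6. not p implies not s, 1
7. not s, 0
8. not s, 1
9. not (not p implies not s), 2
10. not p, 2
11. s, 2
12. not p implies not s, 2
13. not s, 2
Accessibility: 0R0, 0R1, 0R2, 1R0, 1R1, 1R2, 2R0, 2R1, 2R2
Branch closes: s and not s both at 2.
Every branch closes (one shown): valid in S5.
S4-tableau for the negation not (Dia Box (not p implies not s) implies Box (not p implies not s)):
1. not (Dia Box (not p implies not s) implies Box (not p implies not s)), 0
2. Dia Box (not p implies not s), 0
3. not Box (not p implies not s), 0
4. Box (not p implies not s), 1
5. not p implies not s, 1
6. not s, 1
7. not (not p implies not s), 2
8. not p, 2
9. s, 2
Accessibility: 0R0, 0R1, 0R2, 1R1, 2R2
Complete open branch: countermodel on an S4-frame, so not valid in S4, nor in K, T (the same frame is also a K-frame and a T-frame).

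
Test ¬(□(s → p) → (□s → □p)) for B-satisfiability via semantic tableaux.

Unsatisfiable

1. ¬(□(s → p) → (□s → □p)), u
2. □(s → p), u   [¬→-rule on 1]
3. ¬(□s → □p), u   [¬→-rule on 1]
4. □s, u   [¬→-rule on 3]
5. ¬□p, u   [¬→-rule on 3]
6. s → p, u   [□-rule on 2 via uRu]
7. s, u   [□-rule on 4 via uRu]
8. p, u   [→-rule on 6 (branches; this branch)]
9. ¬p, v   [¬□-rule on 5: fresh world v, uRv]
10. s → p, v   [□-rule on 2 via uRv]
11. s, v   [□-rule on 4 via uRv]
12. p, v   [→-rule on 10 (branches; this branch)]
Accessibility: uRu, uRv, vRu, vRv
Branch closes: p and ¬p both at v.
Every branch closes; the branch above is one of them.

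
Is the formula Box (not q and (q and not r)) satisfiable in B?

1. Box (not q and (q and not r)), w0
2. not q and (q and not r), w0
3. not q, w0
4. q and not r, w0
5. q, w0
6. not r, w0
Accessibility: w0Rw0
Branch closes: q and not q both at w0.
All branches of the tableau close; one closing branch shown above.

Unsatisfiable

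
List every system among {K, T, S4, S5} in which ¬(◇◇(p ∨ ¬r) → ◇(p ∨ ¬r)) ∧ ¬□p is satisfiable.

K, T

S4-tableau for the formula:
1. ¬(◇◇(p ∨ ¬r) → ◇(p ∨ ¬r)) ∧ ¬□p, w0
2. ¬(◇◇(p ∨ ¬r) → ◇(p ∨ ¬r)), w0
3. ¬□p, w0
4. ◇◇(p ∨ ¬r), w0
5. ¬◇(p ∨ ¬r), w0
6. ¬(p ∨ ¬r), w0
7. ¬p, w0
8. r, w0
9. ¬p, w1
10. ¬(p ∨ ¬r), w1
11. r, w1
12. ◇(p ∨ ¬r), w2
13. ¬(p ∨ ¬r), w2
14. ¬p, w2
15. r, w2
16. p ∨ ¬r, w3
17. ¬(p ∨ ¬r), w3
18. ¬p, w3
19. r, w3
20. ¬r, w3
Accessibility: w0Rw0, w0Rw1, w0Rw2, w0Rw3, w1Rw1, w2Rw2, w2Rw3, w3Rw3
Branch closes: r and ¬r both at w3.
Every branch closes (one shown): unsatisfiable in S4, hence also in S5 (every S5-frame is an S4-frame).
T-tableau for the formula:
1. ¬(◇◇(p ∨ ¬r) → ◇(p ∨ ¬r)) ∧ ¬□p, w0
2. ¬(◇◇(p ∨ ¬r) → ◇(p ∨ ¬r)), w0
3. ¬□p, w0
4. ◇◇(p ∨ ¬r), w0
5. ¬◇(p ∨ ¬r), w0
6. ¬(p ∨ ¬r), w0
7. ¬p, w0
8. r, w0
9. ¬p, w1
10. ¬(p ∨ ¬r), w1
11. r, w1
12. ◇(p ∨ ¬r), w2
13. ¬(p ∨ ¬r), w2
14. ¬p, w2
15. r, w2
16. p ∨ ¬r, w3
17. ¬r, w3
Accessibility: w0Rw0, w0Rw1, w0Rw2, w1Rw1, w2Rw2, w2Rw3, w3Rw3
Complete open branch: satisfiable in T, hence also in K (this T-model is also a K-model).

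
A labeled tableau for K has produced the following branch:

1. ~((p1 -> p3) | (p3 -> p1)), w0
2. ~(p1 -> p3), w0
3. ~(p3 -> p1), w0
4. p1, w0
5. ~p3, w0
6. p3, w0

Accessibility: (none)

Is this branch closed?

Both p3 and ~p3 appear at w0.

Yes, closed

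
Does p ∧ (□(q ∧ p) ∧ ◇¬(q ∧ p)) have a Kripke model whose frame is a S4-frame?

1. p ∧ (□(q ∧ p) ∧ ◇¬(q ∧ p)), 0
2. p, 0
3. □(q ∧ p) ∧ ◇¬(q ∧ p), 0
4. □(q ∧ p), 0
5. ◇¬(q ∧ p), 0
6. q ∧ p, 0
7. q, 0
8. ¬(q ∧ p), 1
9. q ∧ p, 1
10. q, 1
11. p, 1
12. ¬p, 1
Accessibility: 0R0, 0R1, 1R1
Branch closes: p and ¬p both at 1.
All branches of the tableau close; one closing branch shown above.

No, unsatisfiable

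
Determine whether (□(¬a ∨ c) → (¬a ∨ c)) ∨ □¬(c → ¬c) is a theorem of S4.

Tableau for the negation ¬((□(¬a ∨ c) → (¬a ∨ c)) ∨ □¬(c → ¬c)):
1. ¬((□(¬a ∨ c) → (¬a ∨ c)) ∨ □¬(c → ¬c)), u
2. ¬(□(¬a ∨ c) → (¬a ∨ c)), u   [¬∨-rule on 1]
3. ¬□¬(c → ¬c), u   [¬∨-rule on 1]
4. □(¬a ∨ c), u   [¬→-rule on 2]
5. ¬(¬a ∨ c), u   [¬→-rule on 2]
6. a, u   [¬∨-rule on 5]
7. ¬c, u   [¬∨-rule on 5]
8. ¬a ∨ c, u   [□-rule on 4 via uRu]
9. c, u   [∨-rule on 8 (branches; this branch)]
Accessibility: uRu
Branch closes: c and ¬c both at u.
All branches of the negation close; one closing branch shown above.

Yes, valid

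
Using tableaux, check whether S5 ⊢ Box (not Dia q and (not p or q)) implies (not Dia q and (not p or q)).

Valid

Tableau for the negation not (Box (not Dia q and (not p or q)) implies (not Dia q and (not p or q))):
1. not (Box (not Dia q and (not p or q)) implies (not Dia q and (not p or q))), w0
2. Box (not Dia q and (not p or q)), w0   [neg-implies-rule on 1]
3. not (not Dia q and (not p or q)), w0   [neg-implies-rule on 1]
4. not Dia q and (not p or q), w0   [Box-rule on 2 via w0Rw0]
5. not Dia q, w0   [and-rule on 4]
6. not p or q, w0   [and-rule on 4]
7. not q, w0   [neg-Dia-rule on 5 via w0Rw0]
8. Dia q, w0   [neg-and-rule on 3 (branches; this branch)]
9. not p, w0   [or-rule on 6 (branches; this branch)]
10. q, w1   [Dia-rule on 8: fresh world w1, w0Rw1]
11. not Dia q and (not p or q), w1   [Box-rule on 2 via w0Rw1]
12. not Dia q, w1   [and-rule on 11]
13. not p or q, w1   [and-rule on 11]
14. not q, w1   [neg-Dia-rule on 5 via w0Rw1]
Accessibility: w0Rw0, w0Rw1, w1Rw0, w1Rw1
Branch closes: q and not q both at w1.
All branches of the negation close; one closing branch shown above.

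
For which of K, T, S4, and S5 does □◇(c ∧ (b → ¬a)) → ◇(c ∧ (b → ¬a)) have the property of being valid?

T, S4, S5

T-tableau for the negation ¬(□◇(c ∧ (b → ¬a)) → ◇(c ∧ (b → ¬a))):
1. ¬(□◇(c ∧ (b → ¬a)) → ◇(c ∧ (b → ¬a))), w0
2. □◇(c ∧ (b → ¬a)), w0
3. ¬◇(c ∧ (b → ¬a)), w0
4. ◇(c ∧ (b → ¬a)), w0
5. ¬(c ∧ (b → ¬a)), w0
6. ¬(b → ¬a), w0
7. b, w0
8. a, w0
9. c ∧ (b → ¬a), w1
10. c, w1
11. b → ¬a, w1
12. ◇(c ∧ (b → ¬a)), w1
13. ¬(c ∧ (b → ¬a)), w1
14. ¬a, w1
15. ¬(b → ¬a), w1
16. b, w1
17. a, w1
Accessibility: w0Rw0, w0Rw1, w1Rw1
Branch closes: a and ¬a both at w1.
Every branch closes (one shown): valid in T, hence also in S4, S5 (every theorem of T is a theorem of S4 and S5).
K-tableau for the negation ¬(□◇(c ∧ (b → ¬a)) → ◇(c ∧ (b → ¬a))):
1. ¬(□◇(c ∧ (b → ¬a)) → ◇(c ∧ (b → ¬a))), w0
2. □◇(c ∧ (b → ¬a)), w0
3. ¬◇(c ∧ (b → ¬a)), w0
Complete open branch: countermodel on a K-frame, so not valid in K.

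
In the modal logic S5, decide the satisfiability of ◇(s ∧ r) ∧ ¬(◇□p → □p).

1. ◇(s ∧ r) ∧ ¬(◇□p → □p), u
2. ◇(s ∧ r), u
3. ¬(◇□p → □p), u
4. ◇□p, u
5. ¬□p, u
6. s ∧ r, v
7. s, v
8. r, v
9. □p, w
10. p, u
11. p, v
12. p, w
13. ¬p, x
14. p, x
Accessibility: uRu, uRv, uRw, uRx, vRu, vRv, vRw, vRx, wRu, wRv, wRw, wRx, xRu, xRv, xRw, xRx
Branch closes: p and ¬p both at x.
All branches of the tableau close; one closing branch shown above.

Unsatisfiable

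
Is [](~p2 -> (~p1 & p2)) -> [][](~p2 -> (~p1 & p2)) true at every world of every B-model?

Tableau for the negation ~([](~p2 -> (~p1 & p2)) -> [][](~p2 -> (~p1 & p2))):
1. ~([](~p2 -> (~p1 & p2)) -> [][](~p2 -> (~p1 & p2))), u
2. [](~p2 -> (~p1 & p2)), u   [~->-rule on 1]
3. ~[][](~p2 -> (~p1 & p2)), u   [~->-rule on 1]
4. ~p2 -> (~p1 & p2), u   [[]-rule on 2 via uRu]
5. ~p1 & p2, u   [->-rule on 4 (branches; this branch)]
6. ~p1, u   [&-rule on 5]
7. p2, u   [&-rule on 5]
8. ~[](~p2 -> (~p1 & p2)), v   [~[]-rule on 3: fresh world v, uRv]
9. ~p2 -> (~p1 & p2), v   [[]-rule on 2 via uRv]
10. ~p1 & p2, v   [->-rule on 9 (branches; this branch)]
11. ~p1, v   [&-rule on 10]
12. p2, v   [&-rule on 10]
13. ~(~p2 -> (~p1 & p2)), w   [~[]-rule on 8: fresh world w, vRw]
14. ~p2, w   [~->-rule on 13]
15. ~(~p1 & p2), w   [~->-rule on 13]
Accessibility: uRu, uRv, vRu, vRv, vRw, wRv, wRw
The negation has an open branch (countermodel exists).

Not valid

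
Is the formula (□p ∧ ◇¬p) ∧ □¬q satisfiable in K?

1. (□p ∧ ◇¬p) ∧ □¬q, w0
2. □p ∧ ◇¬p, w0   [∧-rule on 1]
3. □¬q, w0   [∧-rule on 1]
4. □p, w0   [∧-rule on 2]
5. ◇¬p, w0   [∧-rule on 2]
6. ¬p, w1   [◇-rule on 5: fresh world w1, w0Rw1]
7. ¬q, w1   [□-rule on 3 via w0Rw1]
8. p, w1   [□-rule on 4 via w0Rw1]
Accessibility: w0Rw1
Branch closes: p and ¬p both at w1.
Every branch closes; the branch above is one of them.

Unsatisfiable (every branch closes)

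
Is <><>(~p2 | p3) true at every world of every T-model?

Tableau for the negation ~<><>(~p2 | p3):
1. ~<><>(~p2 | p3), w0
2. ~<>(~p2 | p3), w0
3. ~(~p2 | p3), w0
4. p2, w0
5. ~p3, w0
Accessibility: w0Rw0
The negation has an open branch (countermodel exists).

No, not valid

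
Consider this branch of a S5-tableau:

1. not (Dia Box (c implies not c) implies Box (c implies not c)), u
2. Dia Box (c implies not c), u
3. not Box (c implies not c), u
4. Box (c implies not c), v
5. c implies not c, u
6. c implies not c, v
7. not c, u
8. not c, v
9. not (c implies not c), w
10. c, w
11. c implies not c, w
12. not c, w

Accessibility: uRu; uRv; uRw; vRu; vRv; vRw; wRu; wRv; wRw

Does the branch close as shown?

Yes, closed

Both c and not c appear at w.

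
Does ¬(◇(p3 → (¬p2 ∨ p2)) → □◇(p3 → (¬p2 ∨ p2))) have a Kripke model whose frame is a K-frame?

1. ¬(◇(p3 → (¬p2 ∨ p2)) → □◇(p3 → (¬p2 ∨ p2))), u
2. ◇(p3 → (¬p2 ∨ p2)), u   [¬→-rule on 1]
3. ¬□◇(p3 → (¬p2 ∨ p2)), u   [¬→-rule on 1]
4. p3 → (¬p2 ∨ p2), v   [◇-rule on 2: fresh world v, uRv]
5. ¬p2 ∨ p2, v   [→-rule on 4 (branches; this branch)]
6. p2, v   [∨-rule on 5 (branches; this branch)]
7. ¬◇(p3 → (¬p2 ∨ p2)), w   [¬□-rule on 3: fresh world w, uRw]
Accessibility: uRv, uRw

Yes, satisfiable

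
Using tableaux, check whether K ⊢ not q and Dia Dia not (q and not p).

Tableau for the negation not (not q and Dia Dia not (q and not p)):
1. not (not q and Dia Dia not (q and not p)), w0
2. not Dia Dia not (q and not p), w0
The negation has an open branch (countermodel exists).

No, not valid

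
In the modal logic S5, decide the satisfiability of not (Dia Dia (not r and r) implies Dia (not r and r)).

1. not (Dia Dia (not r and r) implies Dia (not r and r)), u
2. Dia Dia (not r and r), u
3. not Dia (not r and r), u
4. not (not r and r), u
5. not r, u
6. Dia (not r and r), v
7. not (not r and r), v
8. not r, v
9. not r and r, w
10. not r, w
11. r, w
Accessibility: uRu, uRv, uRw, vRu, vRv, vRw, wRu, wRv, wRw
Branch closes: r and not r both at w.
Every branch closes; the branch above is one of them.

No, unsatisfiable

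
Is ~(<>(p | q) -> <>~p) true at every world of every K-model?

No, not valid

Tableau for the negation <>(p | q) -> <>~p:
1. <>(p | q) -> <>~p, 0
2. <>~p, 0
3. ~p, 1
Accessibility: 0R1
The negation has an open branch (countermodel exists).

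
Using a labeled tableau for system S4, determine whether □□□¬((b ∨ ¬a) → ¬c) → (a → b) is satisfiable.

1. □□□¬((b ∨ ¬a) → ¬c) → (a → b), u
2. a → b, u
3. b, u
Accessibility: uRu

Satisfiable (open branch found)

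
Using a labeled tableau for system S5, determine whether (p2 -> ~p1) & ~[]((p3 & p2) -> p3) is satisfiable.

1. (p2 -> ~p1) & ~[]((p3 & p2) -> p3), u
2. p2 -> ~p1, u
3. ~[]((p3 & p2) -> p3), u
4. ~p1, u
5. ~((p3 & p2) -> p3), v
6. p3 & p2, v
7. ~p3, v
8. p3, v
9. p2, v
Accessibility: uRu, uRv, vRu, vRv
Branch closes: p3 and ~p3 both at v.
Every branch closes; the branch above is one of them.

Unsatisfiable (every branch closes)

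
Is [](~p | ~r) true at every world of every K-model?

Tableau for the negation ~[](~p | ~r):
1. ~[](~p | ~r), w0
2. ~(~p | ~r), w1
3. p, w1
4. r, w1
Accessibility: w0Rw1
The negation has an open branch (countermodel exists).

No, not valid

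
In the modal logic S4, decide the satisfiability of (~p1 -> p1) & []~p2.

1. (~p1 -> p1) & []~p2, 0
2. ~p1 -> p1, 0
3. []~p2, 0
4. ~p2, 0
5. p1, 0
Accessibility: 0R0

Satisfiable (open branch found)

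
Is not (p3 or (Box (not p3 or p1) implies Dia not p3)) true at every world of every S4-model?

Tableau for the negation p3 or (Box (not p3 or p1) implies Dia not p3):
1. p3 or (Box (not p3 or p1) implies Dia not p3), 0
2. Box (not p3 or p1) implies Dia not p3, 0
3. Dia not p3, 0
4. not p3, 1
Accessibility: 0R0, 0R1, 1R1
The negation has an open branch (countermodel exists).

No, not valid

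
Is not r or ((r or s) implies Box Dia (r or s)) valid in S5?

Valid

Tableau for the negation not (not r or ((r or s) implies Box Dia (r or s))):
1. not (not r or ((r or s) implies Box Dia (r or s))), w0
2. r, w0
3. not ((r or s) implies Box Dia (r or s)), w0
4. r or s, w0
5. not Box Dia (r or s), w0
6. s, w0
7. not Dia (r or s), w1
8. not (r or s), w0
9. not r, w0
10. not s, w0
Accessibility: w0Rw0, w0Rw1, w1Rw0, w1Rw1
Branch closes: r and not r both at w0.
All branches of the negation close; one closing branch shown above.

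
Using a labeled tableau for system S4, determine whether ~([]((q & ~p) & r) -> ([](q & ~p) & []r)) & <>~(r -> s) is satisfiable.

Unsatisfiable (every branch closes)

1. ~([]((q & ~p) & r) -> ([](q & ~p) & []r)) & <>~(r -> s), 0
2. ~([]((q & ~p) & r) -> ([](q & ~p) & []r)), 0   [&-rule on 1]
3. <>~(r -> s), 0   [&-rule on 1]
4. []((q & ~p) & r), 0   [~->-rule on 2]
5. ~([](q & ~p) & []r), 0   [~->-rule on 2]
6. (q & ~p) & r, 0   [[]-rule on 4 via 0R0]
7. q & ~p, 0   [&-rule on 6]
8. r, 0   [&-rule on 6]
9. q, 0   [&-rule on 7]
10. ~p, 0   [&-rule on 7]
11. ~[](q & ~p), 0   [~&-rule on 5 (branches; this branch)]
12. ~(r -> s), 1   [<>-rule on 3: fresh world 1, 0R1]
13. r, 1   [~->-rule on 12]
14. ~s, 1   [~->-rule on 12]
15. (q & ~p) & r, 1   [[]-rule on 4 via 0R1]
16. q & ~p, 1   [&-rule on 15]
17. q, 1   [&-rule on 16]
18. ~p, 1   [&-rule on 16]
19. ~(q & ~p), 2   [~[]-rule on 11: fresh world 2, 0R2]
20. (q & ~p) & r, 2   [[]-rule on 4 via 0R2]
21. q & ~p, 2   [&-rule on 20]
22. r, 2   [&-rule on 20]
23. q, 2   [&-rule on 21]
24. ~p, 2   [&-rule on 21]
25. p, 2   [~&-rule on 19 (branches; this branch)]
Accessibility: 0R0, 0R1, 0R2, 1R1, 2R2
Branch closes: p and ~p both at 2.
All branches of the tableau close; one closing branch shown above.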